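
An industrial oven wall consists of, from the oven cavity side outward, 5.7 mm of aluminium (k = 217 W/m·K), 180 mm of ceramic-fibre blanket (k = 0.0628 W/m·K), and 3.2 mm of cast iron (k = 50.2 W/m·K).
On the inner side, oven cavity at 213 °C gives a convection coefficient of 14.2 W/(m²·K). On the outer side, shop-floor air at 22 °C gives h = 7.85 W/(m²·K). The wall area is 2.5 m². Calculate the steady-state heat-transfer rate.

Treating each layer as a thermal resistance in series:
R_inner film = 1/(h_i·A) = 1/(14.2×2.5) = 0.02817 K/W
R_aluminium = L/(kA) = 0.0057/(217×2.5) = 1.051×10^-5 K/W
R_ceramic-fibre blanket = L/(kA) = 0.18/(0.0628×2.5) = 1.146 K/W
R_cast iron = L/(kA) = 0.0032/(50.2×2.5) = 2.55×10^-5 K/W
R_outer film = 1/(h_o·A) = 1/(7.85×2.5) = 0.05096 K/W
R_total = 1.226 K/W
Q = ΔT / R_total = 191 / 1.226

Q ≈ 156 W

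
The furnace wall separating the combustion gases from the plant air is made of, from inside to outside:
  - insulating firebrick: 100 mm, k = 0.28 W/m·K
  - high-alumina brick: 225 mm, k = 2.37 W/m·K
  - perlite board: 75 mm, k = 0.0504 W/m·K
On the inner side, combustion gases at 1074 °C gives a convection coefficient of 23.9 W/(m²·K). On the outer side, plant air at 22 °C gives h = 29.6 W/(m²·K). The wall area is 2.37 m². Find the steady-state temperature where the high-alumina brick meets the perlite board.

Treating each layer as a thermal resistance in series:
R_inner film = 1/(h_i·A) = 1/(23.9×2.37) = 0.01765 K/W
R_insulating firebrick = L/(kA) = 0.1/(0.28×2.37) = 0.1507 K/W
R_high-alumina brick = L/(kA) = 0.225/(2.37×2.37) = 0.04006 K/W
R_perlite board = L/(kA) = 0.075/(0.0504×2.37) = 0.6279 K/W
R_outer film = 1/(h_o·A) = 1/(29.6×2.37) = 0.01425 K/W
R_total = 0.8505 K/W;  Q = ΔT/R_total = 1052/0.8505 = 1237 W
T_interface = T_inner − Q·ΣR(inner→interface) = 1074 − 1240×0.2084

T ≈ 816 °C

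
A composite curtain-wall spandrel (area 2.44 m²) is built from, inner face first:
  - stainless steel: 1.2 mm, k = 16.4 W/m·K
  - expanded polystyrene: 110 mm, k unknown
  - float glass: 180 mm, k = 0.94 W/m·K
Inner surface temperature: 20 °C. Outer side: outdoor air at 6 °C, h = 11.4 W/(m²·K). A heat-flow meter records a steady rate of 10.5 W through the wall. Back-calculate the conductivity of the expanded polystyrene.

Thermal resistances in series:
R_stainless steel = L/(kA) = 0.0012/(16.4×2.44) = 2.999×10^-5 K/W
R_float glass = L/(kA) = 0.18/(0.94×2.44) = 0.07848 K/W
R_outer film = 1/(h_o·A) = 1/(11.4×2.44) = 0.03595 K/W
Sum of known resistances R_other = 0.1145 K/W
Total R = ΔT/Q = 14/10.5 = 1.333 K/W
R_expanded polystyrene = R_total − R_other = 1.219 K/W
k = L/(R·A) = 0.11/(1.219×2.44)

k ≈ 0.037 W/(m·K)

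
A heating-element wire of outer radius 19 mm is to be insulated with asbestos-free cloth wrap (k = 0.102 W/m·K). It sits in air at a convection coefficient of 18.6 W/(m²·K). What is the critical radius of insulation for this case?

r_cr ≈ 5.48 mm

For a cylinder r_cr = k/h = 0.102/18.6
r_cr = 5.48 mm; since the bare radius (19 mm) is above r_cr, any added insulation will reduce heat loss.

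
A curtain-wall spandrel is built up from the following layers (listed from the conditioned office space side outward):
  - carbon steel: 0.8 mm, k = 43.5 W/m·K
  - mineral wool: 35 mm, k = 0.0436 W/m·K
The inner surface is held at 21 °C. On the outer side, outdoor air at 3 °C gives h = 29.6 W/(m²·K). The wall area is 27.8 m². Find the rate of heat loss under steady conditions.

Q ≈ 598 W

Thermal resistances in series:
R_carbon steel = L/(kA) = 0.0008/(43.5×27.8) = 6.615×10^-7 K/W
R_mineral wool = L/(kA) = 0.035/(0.0436×27.8) = 0.02888 K/W
R_outer film = 1/(h_o·A) = 1/(29.6×27.8) = 0.001215 K/W
R_total = 0.03009 K/W
Q = ΔT / R_total = 18 / 0.03009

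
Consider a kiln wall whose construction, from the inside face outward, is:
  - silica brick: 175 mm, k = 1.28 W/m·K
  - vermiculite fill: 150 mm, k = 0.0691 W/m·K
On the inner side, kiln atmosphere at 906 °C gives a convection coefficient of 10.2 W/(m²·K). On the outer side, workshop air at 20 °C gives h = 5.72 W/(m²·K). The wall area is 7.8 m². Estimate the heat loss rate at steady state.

Q ≈ 2680 W

Model the wall as resistances in series:
R_inner film = 1/(h_i·A) = 1/(10.2×7.8) = 0.01257 K/W
R_silica brick = L/(kA) = 0.175/(1.28×7.8) = 0.01753 K/W
R_vermiculite fill = L/(kA) = 0.15/(0.0691×7.8) = 0.2783 K/W
R_outer film = 1/(h_o·A) = 1/(5.72×7.8) = 0.02241 K/W
R_total = 0.3308 K/W
Q = ΔT / R_total = 886 / 0.3308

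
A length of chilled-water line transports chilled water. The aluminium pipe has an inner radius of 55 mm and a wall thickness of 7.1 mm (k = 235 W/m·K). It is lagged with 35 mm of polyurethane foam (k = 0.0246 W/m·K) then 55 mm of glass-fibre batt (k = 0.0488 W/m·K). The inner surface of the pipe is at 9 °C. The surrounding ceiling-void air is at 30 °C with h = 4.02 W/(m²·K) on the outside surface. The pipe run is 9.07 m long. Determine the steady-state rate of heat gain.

Cylindrical conduction, so R = ln(r₂/r₁)/(2πkL) per layer, in series:
R_aluminium pipe wall = ln(62.1/55)/(2π×235×9.07) = 9.066×10^-6 K/W
R_polyurethane foam = ln(97.1/62.1)/(2π×0.0246×9.07) = 0.3188 K/W
R_glass-fibre batt = ln(152.1/97.1)/(2π×0.0488×9.07) = 0.1614 K/W
R_outer film = 1/(h_o·2πr_oL) = 1/(4.02×2π×0.1521×9.07) = 0.0287 K/W
R_total = 0.5089 K/W
Q = ΔT/R_total = 21/0.5089

Q ≈ 41.3 W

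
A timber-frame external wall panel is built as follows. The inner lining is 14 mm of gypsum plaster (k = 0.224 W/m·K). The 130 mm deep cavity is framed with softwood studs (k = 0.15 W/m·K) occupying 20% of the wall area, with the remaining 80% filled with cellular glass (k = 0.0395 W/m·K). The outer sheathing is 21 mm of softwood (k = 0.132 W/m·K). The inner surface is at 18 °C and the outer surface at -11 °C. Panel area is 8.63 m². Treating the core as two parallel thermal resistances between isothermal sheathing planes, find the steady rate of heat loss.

Q ≈ 107 W

Sheathing layers in series; stud and cavity paths in parallel between them.
R_inner = 0.014/(0.224×8.63) = 0.007242 K/W
R_stud  = 0.13/(0.15×0.2×8.63) = 0.5021 K/W
R_cav   = 0.13/(0.0395×0.8×8.63) = 0.4767 K/W
1/R_core = 1/R_stud + 1/R_cav → R_core = 0.2445 K/W
R_outer = 0.021/(0.132×8.63) = 0.01843 K/W
R_total = 0.2702 K/W
Q = ΔT/R_total = 29/0.2702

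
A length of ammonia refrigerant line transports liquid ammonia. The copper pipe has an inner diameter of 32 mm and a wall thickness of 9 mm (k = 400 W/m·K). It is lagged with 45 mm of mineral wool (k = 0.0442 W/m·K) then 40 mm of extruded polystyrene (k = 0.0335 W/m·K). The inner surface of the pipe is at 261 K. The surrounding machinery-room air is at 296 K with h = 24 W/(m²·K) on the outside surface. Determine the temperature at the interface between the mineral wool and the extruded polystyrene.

T ≈ 283 K

For a radial system each layer contributes R = ln(r_out/r_in)/(2πkL); films add R = 1/(hA).
R_copper pipe wall = ln(25/16)/(2π×400×1) = 1.776×10^-4 K/W
R_mineral wool = ln(70/25)/(2π×0.0442×1) = 3.707 K/W
R_extruded polystyrene = ln(110/70)/(2π×0.0335×1) = 2.147 K/W
R_outer film = 1/(h_o·2πr_oL) = 1/(24×2π×0.11×1) = 0.06029 K/W
R_total = 5.915 K/W
Q = ΔT/R_total = 35/5.915
Q = 5.92 W/m
T_interface = T_inner + Q·ΣR(inner→interface) = 261 + 5.92×3.708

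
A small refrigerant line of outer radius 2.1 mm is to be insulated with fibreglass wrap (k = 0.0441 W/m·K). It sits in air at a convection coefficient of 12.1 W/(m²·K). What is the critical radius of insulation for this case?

r_cr ≈ 3.64 mm

For a cylinder r_cr = k/h = 0.0441/12.1
r_cr = 3.64 mm; since the bare radius (2.1 mm) is below r_cr, adding a thin layer of insulation will *increase* heat loss.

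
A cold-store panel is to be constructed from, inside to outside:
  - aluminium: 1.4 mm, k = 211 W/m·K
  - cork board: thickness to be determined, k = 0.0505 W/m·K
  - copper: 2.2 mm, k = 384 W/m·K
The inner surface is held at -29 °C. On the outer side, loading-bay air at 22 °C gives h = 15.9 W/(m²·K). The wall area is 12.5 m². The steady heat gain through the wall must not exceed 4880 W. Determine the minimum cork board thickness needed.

Using the resistance-network approach (series):
R_aluminium = L/(kA) = 0.0014/(211×12.5) = 5.308×10^-7 K/W
R_copper = L/(kA) = 0.0022/(384×12.5) = 4.583×10^-7 K/W
R_outer film = 1/(h_o·A) = 1/(15.9×12.5) = 0.005031 K/W
Sum of the known resistances R_other = 0.005032 K/W
Required total resistance R_tot = ΔT/Q_allow = 51/4880 = 0.01045 K/W
R_cork board = R_tot − R_other = 0.005418 K/W
L = R·k·A = 0.005418×0.0505×12.5

L ≈ 3.42 mm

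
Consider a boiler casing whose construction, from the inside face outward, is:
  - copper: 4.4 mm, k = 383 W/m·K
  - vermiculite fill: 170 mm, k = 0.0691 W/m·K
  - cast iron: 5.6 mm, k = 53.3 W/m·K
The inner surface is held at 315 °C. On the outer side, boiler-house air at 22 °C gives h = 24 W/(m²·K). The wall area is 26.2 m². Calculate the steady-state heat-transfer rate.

Q ≈ 3070 W

Model the wall as resistances in series:
R_copper = L/(kA) = 0.0044/(383×26.2) = 4.385×10^-7 K/W
R_vermiculite fill = L/(kA) = 0.17/(0.0691×26.2) = 0.0939 K/W
R_cast iron = L/(kA) = 0.0056/(53.3×26.2) = 4.01×10^-6 K/W
R_outer film = 1/(h_o·A) = 1/(24×26.2) = 0.00159 K/W
R_total = 0.0955 K/W
Q = ΔT / R_total = 293 / 0.0955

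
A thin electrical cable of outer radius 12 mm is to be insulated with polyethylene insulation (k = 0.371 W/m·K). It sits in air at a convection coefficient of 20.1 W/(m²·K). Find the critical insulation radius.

For a cylinder r_cr = k/h = 0.371/20.1
r_cr = 18.5 mm; since the bare radius (12 mm) is below r_cr, adding a thin layer of insulation will *increase* heat loss.

r_cr ≈ 18.5 mm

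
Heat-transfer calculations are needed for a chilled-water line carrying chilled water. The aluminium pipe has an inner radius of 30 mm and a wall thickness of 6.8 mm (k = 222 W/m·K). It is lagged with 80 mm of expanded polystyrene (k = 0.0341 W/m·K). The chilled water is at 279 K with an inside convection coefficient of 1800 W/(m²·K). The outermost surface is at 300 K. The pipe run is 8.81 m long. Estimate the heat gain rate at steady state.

Per-layer cylindrical resistances, series-summed:
R_inner film = 1/(h_i·2πr₁L) = 1/(1800×2π×0.03×8.81) = 3.345×10^-4 K/W
R_aluminium pipe wall = ln(36.8/30)/(2π×222×8.81) = 1.662×10^-5 K/W
R_expanded polystyrene = ln(116.8/36.8)/(2π×0.0341×8.81) = 0.6119 K/W
R_total = 0.6122 K/W
Q = ΔT/R_total = 21/0.6122

Q ≈ 34.3 W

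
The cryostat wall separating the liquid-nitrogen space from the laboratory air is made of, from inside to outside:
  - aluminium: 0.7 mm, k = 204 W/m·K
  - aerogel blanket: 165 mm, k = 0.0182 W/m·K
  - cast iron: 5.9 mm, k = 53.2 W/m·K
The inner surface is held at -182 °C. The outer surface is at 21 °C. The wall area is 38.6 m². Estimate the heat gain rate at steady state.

Q ≈ 864 W

Model the wall as resistances in series:
R_aluminium = L/(kA) = 0.0007/(204×38.6) = 8.89×10^-8 K/W
R_aerogel blanket = L/(kA) = 0.165/(0.0182×38.6) = 0.2349 K/W
R_cast iron = L/(kA) = 0.0059/(53.2×38.6) = 2.873×10^-6 K/W
R_total = 0.2349 K/W
Q = ΔT / R_total = 203 / 0.2349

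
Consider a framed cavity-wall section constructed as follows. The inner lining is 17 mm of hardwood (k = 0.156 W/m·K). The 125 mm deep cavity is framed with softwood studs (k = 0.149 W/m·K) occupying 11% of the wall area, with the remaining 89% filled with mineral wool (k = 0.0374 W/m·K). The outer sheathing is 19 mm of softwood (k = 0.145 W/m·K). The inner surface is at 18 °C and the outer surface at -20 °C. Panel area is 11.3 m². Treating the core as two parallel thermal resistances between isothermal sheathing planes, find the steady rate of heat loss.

Q ≈ 156 W

Sheathing layers in series; stud and cavity paths in parallel between them.
R_inner = 0.017/(0.156×11.3) = 0.009644 K/W
R_stud  = 0.125/(0.149×0.11×11.3) = 0.6749 K/W
R_cav   = 0.125/(0.0374×0.89×11.3) = 0.3323 K/W
1/R_core = 1/R_stud + 1/R_cav → R_core = 0.2227 K/W
R_outer = 0.019/(0.145×11.3) = 0.0116 K/W
R_total = 0.2439 K/W
Q = ΔT/R_total = 38/0.2439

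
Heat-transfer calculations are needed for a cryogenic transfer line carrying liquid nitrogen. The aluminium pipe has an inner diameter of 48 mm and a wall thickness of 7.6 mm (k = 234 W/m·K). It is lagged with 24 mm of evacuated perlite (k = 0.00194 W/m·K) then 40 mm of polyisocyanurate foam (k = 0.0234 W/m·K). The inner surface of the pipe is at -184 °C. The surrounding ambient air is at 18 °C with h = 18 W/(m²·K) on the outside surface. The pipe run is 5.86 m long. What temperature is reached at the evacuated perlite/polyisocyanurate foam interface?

Radial resistances (cylindrical: R_cond = ln(r_o/r_i)/(2πkL), R_conv = 1/(h·2πrL)):
R_aluminium pipe wall = ln(31.6/24)/(2π×234×5.86) = 3.193×10^-5 K/W
R_evacuated perlite = ln(55.6/31.6)/(2π×0.00194×5.86) = 7.91 K/W
R_polyisocyanurate foam = ln(95.6/55.6)/(2π×0.0234×5.86) = 0.6291 K/W
R_outer film = 1/(h_o·2πr_oL) = 1/(18×2π×0.0956×5.86) = 0.01578 K/W
R_total = 8.555 K/W
Q = ΔT/R_total = 202/8.555
Q = 23.6 W
T_interface = T_inner + Q·ΣR(inner→interface) = -184 + 23.6×7.91

T ≈ 2.77 °C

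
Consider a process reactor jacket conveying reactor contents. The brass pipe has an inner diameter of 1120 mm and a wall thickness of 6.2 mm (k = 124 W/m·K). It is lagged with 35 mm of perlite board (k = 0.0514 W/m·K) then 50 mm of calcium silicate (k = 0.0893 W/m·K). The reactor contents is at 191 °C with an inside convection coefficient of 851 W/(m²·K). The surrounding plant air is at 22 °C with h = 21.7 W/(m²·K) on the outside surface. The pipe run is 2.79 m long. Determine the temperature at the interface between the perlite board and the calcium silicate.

T ≈ 98.4 °C

Treating each annulus and film as a series resistance:
R_inner film = 1/(h_i·2πr₁L) = 1/(851×2π×0.56×2.79) = 1.197×10^-4 K/W
R_brass pipe wall = ln(566.2/560)/(2π×124×2.79) = 5.065×10^-6 K/W
R_perlite board = ln(601.2/566.2)/(2π×0.0514×2.79) = 0.06657 K/W
R_calcium silicate = ln(651.2/601.2)/(2π×0.0893×2.79) = 0.05103 K/W
R_outer film = 1/(h_o·2πr_oL) = 1/(21.7×2π×0.6512×2.79) = 0.004037 K/W
R_total = 0.1218 K/W
Q = ΔT/R_total = 169/0.1218
Q = 1390 W
T_interface = T_inner − Q·ΣR(inner→interface) = 191 − 1390×0.06669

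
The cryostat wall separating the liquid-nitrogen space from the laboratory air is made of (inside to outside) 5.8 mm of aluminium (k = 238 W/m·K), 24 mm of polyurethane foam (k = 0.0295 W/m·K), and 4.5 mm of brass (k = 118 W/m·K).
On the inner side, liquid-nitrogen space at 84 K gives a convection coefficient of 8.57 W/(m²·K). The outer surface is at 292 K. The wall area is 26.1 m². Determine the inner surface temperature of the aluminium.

Thermal resistances in series:
R_inner film = 1/(h_i·A) = 1/(8.57×26.1) = 0.004471 K/W
R_aluminium = L/(kA) = 0.0058/(238×26.1) = 9.337×10^-7 K/W
R_polyurethane foam = L/(kA) = 0.024/(0.0295×26.1) = 0.03117 K/W
R_brass = L/(kA) = 0.0045/(118×26.1) = 1.461×10^-6 K/W
R_total = 0.03564 K/W;  Q = ΔT/R_total = 208/0.03564 = 5835 W
T_interface = T_inner + Q·ΣR(inner→interface) = 84 + 5840×0.004471

T ≈ 110 K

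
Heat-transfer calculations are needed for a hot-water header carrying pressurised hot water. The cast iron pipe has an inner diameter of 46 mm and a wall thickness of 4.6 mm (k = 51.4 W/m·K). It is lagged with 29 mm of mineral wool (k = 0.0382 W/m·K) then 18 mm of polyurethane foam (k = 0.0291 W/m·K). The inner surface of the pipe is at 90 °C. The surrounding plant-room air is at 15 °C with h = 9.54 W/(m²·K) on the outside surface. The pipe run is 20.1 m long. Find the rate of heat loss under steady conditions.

For a radial system each layer contributes R = ln(r_out/r_in)/(2πkL); films add R = 1/(hA).
R_cast iron pipe wall = ln(27.6/23)/(2π×51.4×20.1) = 2.809×10^-5 K/W
R_mineral wool = ln(56.6/27.6)/(2π×0.0382×20.1) = 0.1489 K/W
R_polyurethane foam = ln(74.6/56.6)/(2π×0.0291×20.1) = 0.07514 K/W
R_outer film = 1/(h_o·2πr_oL) = 1/(9.54×2π×0.0746×20.1) = 0.01113 K/W
R_total = 0.2352 K/W
Q = ΔT/R_total = 75/0.2352

Q ≈ 319 W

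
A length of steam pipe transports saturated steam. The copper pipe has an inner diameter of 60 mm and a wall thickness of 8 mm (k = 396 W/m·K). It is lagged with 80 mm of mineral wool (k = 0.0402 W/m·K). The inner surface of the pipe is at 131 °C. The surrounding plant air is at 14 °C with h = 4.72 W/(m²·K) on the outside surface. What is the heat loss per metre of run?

Treating each annulus and film as a series resistance:
R_copper pipe wall = ln(38/30)/(2π×396×1) = 9.501×10^-5 K/W
R_mineral wool = ln(118/38)/(2π×0.0402×1) = 4.486 K/W
R_outer film = 1/(h_o·2πr_oL) = 1/(4.72×2π×0.118×1) = 0.2858 K/W
R_total = 4.772 K/W
Q = ΔT/R_total = 117/4.772

q′ ≈ 24.5 W/m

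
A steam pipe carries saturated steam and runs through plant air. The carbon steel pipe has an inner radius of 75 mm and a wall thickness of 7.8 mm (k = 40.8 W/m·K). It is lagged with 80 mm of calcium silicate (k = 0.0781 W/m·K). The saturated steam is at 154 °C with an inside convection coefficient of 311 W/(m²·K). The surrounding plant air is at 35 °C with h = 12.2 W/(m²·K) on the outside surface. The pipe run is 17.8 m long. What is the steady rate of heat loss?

Q ≈ 1450 W

Radial resistances (cylindrical: R_cond = ln(r_o/r_i)/(2πkL), R_conv = 1/(h·2πrL)):
R_inner film = 1/(h_i·2πr₁L) = 1/(311×2π×0.075×17.8) = 3.833×10^-4 K/W
R_carbon steel pipe wall = ln(82.8/75)/(2π×40.8×17.8) = 2.168×10^-5 K/W
R_calcium silicate = ln(162.8/82.8)/(2π×0.0781×17.8) = 0.0774 K/W
R_outer film = 1/(h_o·2πr_oL) = 1/(12.2×2π×0.1628×17.8) = 0.004502 K/W
R_total = 0.08231 K/W
Q = ΔT/R_total = 119/0.08231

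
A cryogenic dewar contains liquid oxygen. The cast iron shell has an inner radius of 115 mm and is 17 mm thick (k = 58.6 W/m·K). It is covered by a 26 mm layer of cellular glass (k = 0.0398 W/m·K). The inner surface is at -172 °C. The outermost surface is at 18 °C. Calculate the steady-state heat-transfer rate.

Q ≈ 76.2 W

Spherical conduction: R = (1/r_in − 1/r_out)/(4πk) per layer; series-sum.
R_cast iron shell = (1/0.115 − 1/0.132)/(4π×58.6) = 0.001521 K/W
R_cellular glass = (1/0.132 − 1/0.158)/(4π×0.0398) = 2.493 K/W
R_total = 2.494 K/W
Q = ΔT/R_total = 190/2.494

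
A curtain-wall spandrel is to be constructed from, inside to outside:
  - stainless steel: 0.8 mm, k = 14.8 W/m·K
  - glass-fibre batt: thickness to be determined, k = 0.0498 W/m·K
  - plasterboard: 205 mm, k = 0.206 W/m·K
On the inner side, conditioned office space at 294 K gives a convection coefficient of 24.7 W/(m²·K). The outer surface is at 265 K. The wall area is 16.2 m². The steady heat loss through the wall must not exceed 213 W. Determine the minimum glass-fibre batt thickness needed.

Treating each layer as a thermal resistance in series:
R_inner film = 1/(h_i·A) = 1/(24.7×16.2) = 0.002499 K/W
R_stainless steel = L/(kA) = 0.0008/(14.8×16.2) = 3.337×10^-6 K/W
R_plasterboard = L/(kA) = 0.205/(0.206×16.2) = 0.06143 K/W
Sum of the known resistances R_other = 0.06393 K/W
Required total resistance R_tot = ΔT/Q_allow = 29/213 = 0.1362 K/W
R_glass-fibre batt = R_tot − R_other = 0.07222 K/W
L = R·k·A = 0.07222×0.0498×16.2

L ≈ 58.3 mm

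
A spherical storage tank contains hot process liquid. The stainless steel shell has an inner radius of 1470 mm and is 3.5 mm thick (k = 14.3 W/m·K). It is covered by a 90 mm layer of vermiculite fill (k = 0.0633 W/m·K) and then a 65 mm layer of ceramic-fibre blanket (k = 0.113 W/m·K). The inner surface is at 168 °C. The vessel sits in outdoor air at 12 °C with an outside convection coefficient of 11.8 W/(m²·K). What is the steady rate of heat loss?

Q ≈ 2240 W

Spherical conduction: R = (1/r_in − 1/r_out)/(4πk) per layer; series-sum.
R_stainless steel shell = (1/1.47 − 1/1.4735)/(4π×14.3) = 8.992×10^-6 K/W
R_vermiculite fill = (1/1.4735 − 1/1.5635)/(4π×0.0633) = 0.04911 K/W
R_ceramic-fibre blanket = (1/1.5635 − 1/1.6285)/(4π×0.113) = 0.01798 K/W
R_outer film = 1/(h·4πr_o²) = 1/(11.8×4π×1.6285²) = 0.002543 K/W
R_total = 0.06964 K/W
Q = ΔT/R_total = 156/0.06964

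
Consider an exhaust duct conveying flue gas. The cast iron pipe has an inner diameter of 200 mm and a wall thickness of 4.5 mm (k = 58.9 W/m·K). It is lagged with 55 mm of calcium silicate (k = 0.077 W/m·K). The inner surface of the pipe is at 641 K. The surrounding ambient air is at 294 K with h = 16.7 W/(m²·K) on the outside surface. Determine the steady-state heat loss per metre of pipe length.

q′ ≈ 372 W/m

Treating each annulus and film as a series resistance:
R_cast iron pipe wall = ln(104.5/100)/(2π×58.9×1) = 1.189×10^-4 K/W
R_calcium silicate = ln(159.5/104.5)/(2π×0.077×1) = 0.874 K/W
R_outer film = 1/(h_o·2πr_oL) = 1/(16.7×2π×0.1595×1) = 0.05975 K/W
R_total = 0.9339 K/W
Q = ΔT/R_total = 347/0.9339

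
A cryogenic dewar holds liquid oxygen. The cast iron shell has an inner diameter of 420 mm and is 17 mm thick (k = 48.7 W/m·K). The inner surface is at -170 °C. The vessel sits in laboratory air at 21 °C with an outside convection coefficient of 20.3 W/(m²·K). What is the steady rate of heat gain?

Q ≈ 2490 W

Radial (spherical) resistances in series:
R_cast iron shell = (1/0.21 − 1/0.227)/(4π×48.7) = 5.827×10^-4 K/W
R_outer film = 1/(h·4πr_o²) = 1/(20.3×4π×0.227²) = 0.07608 K/W
R_total = 0.07666 K/W
Q = ΔT/R_total = 191/0.07666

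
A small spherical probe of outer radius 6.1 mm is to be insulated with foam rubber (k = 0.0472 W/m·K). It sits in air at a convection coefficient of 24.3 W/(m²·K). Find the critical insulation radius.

For a sphere r_cr = 2k/h = 2×0.0472/24.3
r_cr = 3.88 mm; since the bare radius (6.1 mm) is above r_cr, any added insulation will reduce heat loss.

r_cr ≈ 3.88 mm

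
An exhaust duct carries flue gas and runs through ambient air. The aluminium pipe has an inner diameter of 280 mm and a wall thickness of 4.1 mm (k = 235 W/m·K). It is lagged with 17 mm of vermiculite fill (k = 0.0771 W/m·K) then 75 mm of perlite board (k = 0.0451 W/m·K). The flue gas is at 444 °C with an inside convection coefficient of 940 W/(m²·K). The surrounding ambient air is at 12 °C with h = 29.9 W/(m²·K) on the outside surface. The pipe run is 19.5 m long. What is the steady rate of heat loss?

Cylindrical conduction, so R = ln(r₂/r₁)/(2πkL) per layer, in series:
R_inner film = 1/(h_i·2πr₁L) = 1/(940×2π×0.14×19.5) = 6.202×10^-5 K/W
R_aluminium pipe wall = ln(144.1/140)/(2π×235×19.5) = 1.003×10^-6 K/W
R_vermiculite fill = ln(161.1/144.1)/(2π×0.0771×19.5) = 0.01181 K/W
R_perlite board = ln(236.1/161.1)/(2π×0.0451×19.5) = 0.06917 K/W
R_outer film = 1/(h_o·2πr_oL) = 1/(29.9×2π×0.2361×19.5) = 0.001156 K/W
R_total = 0.0822 K/W
Q = ΔT/R_total = 432/0.0822

Q ≈ 5260 W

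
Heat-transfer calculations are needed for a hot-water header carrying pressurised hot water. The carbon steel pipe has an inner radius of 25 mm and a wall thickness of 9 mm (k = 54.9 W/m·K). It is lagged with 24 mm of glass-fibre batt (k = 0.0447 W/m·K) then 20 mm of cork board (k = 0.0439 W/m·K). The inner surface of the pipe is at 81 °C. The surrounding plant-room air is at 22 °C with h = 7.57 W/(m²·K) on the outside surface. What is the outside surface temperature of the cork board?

Treating each annulus and film as a series resistance:
R_carbon steel pipe wall = ln(34/25)/(2π×54.9×1) = 8.914×10^-4 K/W
R_glass-fibre batt = ln(58/34)/(2π×0.0447×1) = 1.902 K/W
R_cork board = ln(78/58)/(2π×0.0439×1) = 1.074 K/W
R_outer film = 1/(h_o·2πr_oL) = 1/(7.57×2π×0.078×1) = 0.2695 K/W
R_total = 3.246 K/W
Q = ΔT/R_total = 59/3.246
Q = 18.2 W/m
T_interface = T_inner − Q·ΣR(inner→interface) = 81 − 18.2×2.977

T ≈ 26.9 °C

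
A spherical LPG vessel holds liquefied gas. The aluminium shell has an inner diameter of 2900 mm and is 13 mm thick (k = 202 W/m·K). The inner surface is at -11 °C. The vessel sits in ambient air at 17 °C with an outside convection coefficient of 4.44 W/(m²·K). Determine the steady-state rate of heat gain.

Q ≈ 3340 W

Spherical conduction: R = (1/r_in − 1/r_out)/(4πk) per layer; series-sum.
R_aluminium shell = (1/1.45 − 1/1.463)/(4π×202) = 2.414×10^-6 K/W
R_outer film = 1/(h·4πr_o²) = 1/(4.44×4π×1.463²) = 0.008374 K/W
R_total = 0.008376 K/W
Q = ΔT/R_total = 28/0.008376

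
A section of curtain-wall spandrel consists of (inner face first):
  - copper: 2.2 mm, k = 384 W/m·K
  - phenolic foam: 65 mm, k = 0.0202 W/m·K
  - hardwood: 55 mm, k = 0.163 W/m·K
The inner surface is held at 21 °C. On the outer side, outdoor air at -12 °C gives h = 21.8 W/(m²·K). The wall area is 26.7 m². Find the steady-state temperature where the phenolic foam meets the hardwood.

T ≈ -8.49 °C

Thermal resistances in series:
R_copper = L/(kA) = 0.0022/(384×26.7) = 2.146×10^-7 K/W
R_phenolic foam = L/(kA) = 0.065/(0.0202×26.7) = 0.1205 K/W
R_hardwood = L/(kA) = 0.055/(0.163×26.7) = 0.01264 K/W
R_outer film = 1/(h_o·A) = 1/(21.8×26.7) = 0.001718 K/W
R_total = 0.1349 K/W;  Q = ΔT/R_total = 33/0.1349 = 244.7 W
T_interface = T_inner − Q·ΣR(inner→interface) = 21 − 245×0.1205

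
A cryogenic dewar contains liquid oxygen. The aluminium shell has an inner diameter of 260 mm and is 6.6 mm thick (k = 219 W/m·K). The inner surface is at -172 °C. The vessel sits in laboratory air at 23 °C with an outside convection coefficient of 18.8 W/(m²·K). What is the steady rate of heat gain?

Q ≈ 859 W

Radial (spherical) resistances in series:
R_aluminium shell = (1/0.13 − 1/0.1366)/(4π×219) = 1.351×10^-4 K/W
R_outer film = 1/(h·4πr_o²) = 1/(18.8×4π×0.1366²) = 0.2268 K/W
R_total = 0.227 K/W
Q = ΔT/R_total = 195/0.227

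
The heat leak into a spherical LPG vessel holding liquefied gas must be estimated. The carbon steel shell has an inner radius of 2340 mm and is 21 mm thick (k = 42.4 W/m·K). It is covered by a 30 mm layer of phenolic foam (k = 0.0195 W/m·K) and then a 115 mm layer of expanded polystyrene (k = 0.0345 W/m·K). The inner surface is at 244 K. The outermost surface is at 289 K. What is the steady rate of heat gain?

Each spherical layer contributes R = (1/r_i − 1/r_o)/(4πk):
R_carbon steel shell = (1/2.34 − 1/2.361)/(4π×42.4) = 7.134×10^-6 K/W
R_phenolic foam = (1/2.361 − 1/2.391)/(4π×0.0195) = 0.02169 K/W
R_expanded polystyrene = (1/2.391 − 1/2.506)/(4π×0.0345) = 0.04427 K/W
R_total = 0.06596 K/W
Q = ΔT/R_total = 45/0.06596

Q ≈ 682 W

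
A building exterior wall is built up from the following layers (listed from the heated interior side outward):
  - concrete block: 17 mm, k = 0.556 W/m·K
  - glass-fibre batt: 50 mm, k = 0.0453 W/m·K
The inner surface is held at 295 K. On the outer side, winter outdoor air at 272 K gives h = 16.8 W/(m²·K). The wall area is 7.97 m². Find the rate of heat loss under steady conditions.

Treating each layer as a thermal resistance in series:
R_concrete block = L/(kA) = 0.017/(0.556×7.97) = 0.003836 K/W
R_glass-fibre batt = L/(kA) = 0.05/(0.0453×7.97) = 0.1385 K/W
R_outer film = 1/(h_o·A) = 1/(16.8×7.97) = 0.007468 K/W
R_total = 0.1498 K/W
Q = ΔT / R_total = 23 / 0.1498

Q ≈ 154 W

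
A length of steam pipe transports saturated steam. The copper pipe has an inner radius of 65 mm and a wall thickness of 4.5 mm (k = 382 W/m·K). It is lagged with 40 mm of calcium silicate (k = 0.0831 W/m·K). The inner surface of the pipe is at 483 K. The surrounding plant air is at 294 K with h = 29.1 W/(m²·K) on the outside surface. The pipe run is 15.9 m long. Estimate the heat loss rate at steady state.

Q ≈ 3260 W

For a radial system each layer contributes R = ln(r_out/r_in)/(2πkL); films add R = 1/(hA).
R_copper pipe wall = ln(69.5/65)/(2π×382×15.9) = 1.754×10^-6 K/W
R_calcium silicate = ln(109.5/69.5)/(2π×0.0831×15.9) = 0.05476 K/W
R_outer film = 1/(h_o·2πr_oL) = 1/(29.1×2π×0.1095×15.9) = 0.003141 K/W
R_total = 0.0579 K/W
Q = ΔT/R_total = 189/0.0579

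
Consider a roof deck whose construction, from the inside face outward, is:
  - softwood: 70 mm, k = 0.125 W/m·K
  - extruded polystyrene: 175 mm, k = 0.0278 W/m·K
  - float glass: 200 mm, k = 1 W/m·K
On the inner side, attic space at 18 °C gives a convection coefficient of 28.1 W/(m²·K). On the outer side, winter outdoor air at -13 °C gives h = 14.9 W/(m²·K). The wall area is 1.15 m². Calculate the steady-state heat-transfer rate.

Model the wall as resistances in series:
R_inner film = 1/(h_i·A) = 1/(28.1×1.15) = 0.03095 K/W
R_softwood = L/(kA) = 0.07/(0.125×1.15) = 0.487 K/W
R_extruded polystyrene = L/(kA) = 0.175/(0.0278×1.15) = 5.474 K/W
R_float glass = L/(kA) = 0.2/(1×1.15) = 0.1739 K/W
R_outer film = 1/(h_o·A) = 1/(14.9×1.15) = 0.05836 K/W
R_total = 6.224 K/W
Q = ΔT / R_total = 31 / 6.224

Q ≈ 4.98 W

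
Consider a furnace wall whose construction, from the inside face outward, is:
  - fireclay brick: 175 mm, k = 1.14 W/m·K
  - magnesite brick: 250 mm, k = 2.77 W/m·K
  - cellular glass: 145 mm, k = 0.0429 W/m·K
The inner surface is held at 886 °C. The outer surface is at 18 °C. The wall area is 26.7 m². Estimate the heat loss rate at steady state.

Q ≈ 6400 W

Model the wall as resistances in series:
R_fireclay brick = L/(kA) = 0.175/(1.14×26.7) = 0.005749 K/W
R_magnesite brick = L/(kA) = 0.25/(2.77×26.7) = 0.00338 K/W
R_cellular glass = L/(kA) = 0.145/(0.0429×26.7) = 0.1266 K/W
R_total = 0.1357 K/W
Q = ΔT / R_total = 868 / 0.1357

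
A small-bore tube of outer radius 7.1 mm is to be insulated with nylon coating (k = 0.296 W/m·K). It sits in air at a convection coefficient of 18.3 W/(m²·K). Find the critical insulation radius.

r_cr ≈ 16.2 mm

For a cylinder r_cr = k/h = 0.296/18.3
r_cr = 16.2 mm; since the bare radius (7.1 mm) is below r_cr, adding a thin layer of insulation will *increase* heat loss.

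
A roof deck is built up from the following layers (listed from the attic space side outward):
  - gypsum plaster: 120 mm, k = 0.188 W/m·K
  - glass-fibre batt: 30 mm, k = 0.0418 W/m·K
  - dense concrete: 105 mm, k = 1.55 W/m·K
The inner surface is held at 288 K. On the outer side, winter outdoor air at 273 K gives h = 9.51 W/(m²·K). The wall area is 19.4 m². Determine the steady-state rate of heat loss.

Series thermal resistances:
R_gypsum plaster = L/(kA) = 0.12/(0.188×19.4) = 0.0329 K/W
R_glass-fibre batt = L/(kA) = 0.03/(0.0418×19.4) = 0.037 K/W
R_dense concrete = L/(kA) = 0.105/(1.55×19.4) = 0.003492 K/W
R_outer film = 1/(h_o·A) = 1/(9.51×19.4) = 0.00542 K/W
R_total = 0.07881 K/W
Q = ΔT / R_total = 15 / 0.07881

Q ≈ 190 W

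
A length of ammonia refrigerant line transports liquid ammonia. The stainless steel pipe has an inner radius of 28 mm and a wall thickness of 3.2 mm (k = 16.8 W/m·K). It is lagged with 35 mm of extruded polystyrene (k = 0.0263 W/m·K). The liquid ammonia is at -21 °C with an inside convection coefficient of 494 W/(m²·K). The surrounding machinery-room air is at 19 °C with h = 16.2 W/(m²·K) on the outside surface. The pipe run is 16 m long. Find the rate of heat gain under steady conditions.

Q ≈ 136 W

Treating each annulus and film as a series resistance:
R_inner film = 1/(h_i·2πr₁L) = 1/(494×2π×0.028×16) = 7.191×10^-4 K/W
R_stainless steel pipe wall = ln(31.2/28)/(2π×16.8×16) = 6.407×10^-5 K/W
R_extruded polystyrene = ln(66.2/31.2)/(2π×0.0263×16) = 0.2845 K/W
R_outer film = 1/(h_o·2πr_oL) = 1/(16.2×2π×0.0662×16) = 0.009275 K/W
R_total = 0.2946 K/W
Q = ΔT/R_total = 40/0.2946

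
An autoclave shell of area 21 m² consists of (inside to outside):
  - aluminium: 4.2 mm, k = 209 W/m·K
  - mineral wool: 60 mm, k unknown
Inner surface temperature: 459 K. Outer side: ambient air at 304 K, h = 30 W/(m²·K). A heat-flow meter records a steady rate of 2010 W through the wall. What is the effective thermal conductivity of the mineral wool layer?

Thermal resistances in series:
R_aluminium = L/(kA) = 0.0042/(209×21) = 9.569×10^-7 K/W
R_outer film = 1/(h_o·A) = 1/(30×21) = 0.001587 K/W
Sum of known resistances R_other = 0.001588 K/W
Total R = ΔT/Q = 155/2010 = 0.07711 K/W
R_mineral wool = R_total − R_other = 0.07553 K/W
k = L/(R·A) = 0.06/(0.07553×21)

k ≈ 0.0378 W/(m·K)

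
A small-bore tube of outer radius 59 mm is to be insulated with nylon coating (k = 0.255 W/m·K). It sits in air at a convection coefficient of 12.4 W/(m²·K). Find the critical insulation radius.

For a cylinder r_cr = k/h = 0.255/12.4
r_cr = 20.6 mm; since the bare radius (59 mm) is above r_cr, any added insulation will reduce heat loss.

r_cr ≈ 20.6 mm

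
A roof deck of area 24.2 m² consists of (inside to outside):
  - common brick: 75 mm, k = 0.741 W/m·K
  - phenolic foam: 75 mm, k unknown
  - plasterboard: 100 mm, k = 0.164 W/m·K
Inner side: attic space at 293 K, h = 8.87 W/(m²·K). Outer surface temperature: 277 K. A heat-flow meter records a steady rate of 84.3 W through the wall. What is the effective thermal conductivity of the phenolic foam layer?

k ≈ 0.0199 W/(m·K)

Series thermal resistances:
R_inner film = 1/(h_i·A) = 1/(8.87×24.2) = 0.004659 K/W
R_common brick = L/(kA) = 0.075/(0.741×24.2) = 0.004182 K/W
R_plasterboard = L/(kA) = 0.1/(0.164×24.2) = 0.0252 K/W
Sum of known resistances R_other = 0.03404 K/W
Total R = ΔT/Q = 16/84.3 = 0.1898 K/W
R_phenolic foam = R_total − R_other = 0.1558 K/W
k = L/(R·A) = 0.075/(0.1558×24.2)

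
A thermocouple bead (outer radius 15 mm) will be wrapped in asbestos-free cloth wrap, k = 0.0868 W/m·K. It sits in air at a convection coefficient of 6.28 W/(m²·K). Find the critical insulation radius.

r_cr ≈ 27.6 mm

For a sphere r_cr = 2k/h = 2×0.0868/6.28
r_cr = 27.6 mm; since the bare radius (15 mm) is below r_cr, adding a thin layer of insulation will *increase* heat loss.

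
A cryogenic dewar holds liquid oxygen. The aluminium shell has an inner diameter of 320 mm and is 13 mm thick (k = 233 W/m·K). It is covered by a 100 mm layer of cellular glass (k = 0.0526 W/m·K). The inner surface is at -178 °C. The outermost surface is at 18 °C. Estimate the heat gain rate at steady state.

For a spherical shell R = (1/r₁ − 1/r₂)/(4πk); film R = 1/(h·4πr²). In series:
R_aluminium shell = (1/0.16 − 1/0.173)/(4π×233) = 1.604×10^-4 K/W
R_cellular glass = (1/0.173 − 1/0.273)/(4π×0.0526) = 3.203 K/W
R_total = 3.203 K/W
Q = ΔT/R_total = 196/3.203

Q ≈ 61.2 W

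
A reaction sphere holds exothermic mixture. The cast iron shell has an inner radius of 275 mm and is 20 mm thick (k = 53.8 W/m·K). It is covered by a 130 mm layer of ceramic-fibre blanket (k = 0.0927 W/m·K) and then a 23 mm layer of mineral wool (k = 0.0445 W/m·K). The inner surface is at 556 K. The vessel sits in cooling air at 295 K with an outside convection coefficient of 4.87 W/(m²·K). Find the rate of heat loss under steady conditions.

Q ≈ 220 W

Radial (spherical) resistances in series:
R_cast iron shell = (1/0.275 − 1/0.295)/(4π×53.8) = 3.647×10^-4 K/W
R_ceramic-fibre blanket = (1/0.295 − 1/0.425)/(4π×0.0927) = 0.8901 K/W
R_mineral wool = (1/0.425 − 1/0.448)/(4π×0.0445) = 0.216 K/W
R_outer film = 1/(h·4πr_o²) = 1/(4.87×4π×0.448²) = 0.08142 K/W
R_total = 1.188 K/W
Q = ΔT/R_total = 261/1.188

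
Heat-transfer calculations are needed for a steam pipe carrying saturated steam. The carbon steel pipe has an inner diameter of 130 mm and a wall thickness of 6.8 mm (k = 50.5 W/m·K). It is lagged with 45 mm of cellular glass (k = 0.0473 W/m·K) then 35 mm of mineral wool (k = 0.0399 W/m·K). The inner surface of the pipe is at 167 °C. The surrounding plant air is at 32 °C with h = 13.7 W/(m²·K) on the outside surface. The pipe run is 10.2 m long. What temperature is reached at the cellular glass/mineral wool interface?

T ≈ 86.9 °C

For a radial system each layer contributes R = ln(r_out/r_in)/(2πkL); films add R = 1/(hA).
R_carbon steel pipe wall = ln(71.8/65)/(2π×50.5×10.2) = 3.074×10^-5 K/W
R_cellular glass = ln(116.8/71.8)/(2π×0.0473×10.2) = 0.1605 K/W
R_mineral wool = ln(151.8/116.8)/(2π×0.0399×10.2) = 0.1025 K/W
R_outer film = 1/(h_o·2πr_oL) = 1/(13.7×2π×0.1518×10.2) = 0.007503 K/W
R_total = 0.2705 K/W
Q = ΔT/R_total = 135/0.2705
Q = 499 W
T_interface = T_inner − Q·ΣR(inner→interface) = 167 − 499×0.1605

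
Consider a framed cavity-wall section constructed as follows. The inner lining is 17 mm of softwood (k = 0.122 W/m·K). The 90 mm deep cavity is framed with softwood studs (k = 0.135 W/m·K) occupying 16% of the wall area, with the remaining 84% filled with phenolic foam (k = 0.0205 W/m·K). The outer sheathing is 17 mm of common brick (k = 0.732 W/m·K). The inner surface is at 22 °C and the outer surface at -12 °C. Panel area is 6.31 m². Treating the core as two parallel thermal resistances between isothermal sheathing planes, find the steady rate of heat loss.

Q ≈ 86.5 W

Sheathing layers in series; stud and cavity paths in parallel between them.
R_inner = 0.017/(0.122×6.31) = 0.02208 K/W
R_stud  = 0.09/(0.135×0.16×6.31) = 0.6603 K/W
R_cav   = 0.09/(0.0205×0.84×6.31) = 0.8283 K/W
1/R_core = 1/R_stud + 1/R_cav → R_core = 0.3674 K/W
R_outer = 0.017/(0.732×6.31) = 0.003681 K/W
R_total = 0.3932 K/W
Q = ΔT/R_total = 34/0.3932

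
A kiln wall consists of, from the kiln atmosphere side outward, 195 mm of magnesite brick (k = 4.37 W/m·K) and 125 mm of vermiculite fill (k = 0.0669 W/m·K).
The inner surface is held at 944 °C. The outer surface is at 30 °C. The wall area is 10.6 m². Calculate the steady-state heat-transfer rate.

Treating each layer as a thermal resistance in series:
R_magnesite brick = L/(kA) = 0.195/(4.37×10.6) = 0.00421 K/W
R_vermiculite fill = L/(kA) = 0.125/(0.0669×10.6) = 0.1763 K/W
R_total = 0.1805 K/W
Q = ΔT / R_total = 914 / 0.1805

Q ≈ 5060 W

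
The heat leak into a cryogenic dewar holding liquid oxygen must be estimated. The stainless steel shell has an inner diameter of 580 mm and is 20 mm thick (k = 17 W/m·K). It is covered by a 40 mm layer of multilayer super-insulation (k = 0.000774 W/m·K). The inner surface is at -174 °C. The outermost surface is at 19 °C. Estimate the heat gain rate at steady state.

For a spherical shell R = (1/r₁ − 1/r₂)/(4πk); film R = 1/(h·4πr²). In series:
R_stainless steel shell = (1/0.29 − 1/0.31)/(4π×17) = 0.001041 K/W
R_multilayer super-insulation = (1/0.31 − 1/0.35)/(4π×0.000774) = 37.9 K/W
R_total = 37.9 K/W
Q = ΔT/R_total = 193/37.9

Q ≈ 5.09 W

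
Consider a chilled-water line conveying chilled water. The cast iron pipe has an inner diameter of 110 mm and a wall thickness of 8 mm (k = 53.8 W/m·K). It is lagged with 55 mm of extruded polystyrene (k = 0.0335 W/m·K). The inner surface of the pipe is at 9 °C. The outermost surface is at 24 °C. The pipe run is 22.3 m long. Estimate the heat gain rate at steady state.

Treating each annulus and film as a series resistance:
R_cast iron pipe wall = ln(63/55)/(2π×53.8×22.3) = 1.802×10^-5 K/W
R_extruded polystyrene = ln(118/63)/(2π×0.0335×22.3) = 0.1337 K/W
R_total = 0.1337 K/W
Q = ΔT/R_total = 15/0.1337

Q ≈ 112 W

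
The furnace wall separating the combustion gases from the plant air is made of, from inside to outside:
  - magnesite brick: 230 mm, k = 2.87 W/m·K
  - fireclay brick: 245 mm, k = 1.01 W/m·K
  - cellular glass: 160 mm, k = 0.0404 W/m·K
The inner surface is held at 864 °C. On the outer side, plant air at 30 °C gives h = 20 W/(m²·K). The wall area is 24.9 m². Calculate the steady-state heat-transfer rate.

Q ≈ 4790 W

Thermal resistances in series:
R_magnesite brick = L/(kA) = 0.23/(2.87×24.9) = 0.003218 K/W
R_fireclay brick = L/(kA) = 0.245/(1.01×24.9) = 0.009742 K/W
R_cellular glass = L/(kA) = 0.16/(0.0404×24.9) = 0.1591 K/W
R_outer film = 1/(h_o·A) = 1/(20×24.9) = 0.002008 K/W
R_total = 0.174 K/W
Q = ΔT / R_total = 834 / 0.174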